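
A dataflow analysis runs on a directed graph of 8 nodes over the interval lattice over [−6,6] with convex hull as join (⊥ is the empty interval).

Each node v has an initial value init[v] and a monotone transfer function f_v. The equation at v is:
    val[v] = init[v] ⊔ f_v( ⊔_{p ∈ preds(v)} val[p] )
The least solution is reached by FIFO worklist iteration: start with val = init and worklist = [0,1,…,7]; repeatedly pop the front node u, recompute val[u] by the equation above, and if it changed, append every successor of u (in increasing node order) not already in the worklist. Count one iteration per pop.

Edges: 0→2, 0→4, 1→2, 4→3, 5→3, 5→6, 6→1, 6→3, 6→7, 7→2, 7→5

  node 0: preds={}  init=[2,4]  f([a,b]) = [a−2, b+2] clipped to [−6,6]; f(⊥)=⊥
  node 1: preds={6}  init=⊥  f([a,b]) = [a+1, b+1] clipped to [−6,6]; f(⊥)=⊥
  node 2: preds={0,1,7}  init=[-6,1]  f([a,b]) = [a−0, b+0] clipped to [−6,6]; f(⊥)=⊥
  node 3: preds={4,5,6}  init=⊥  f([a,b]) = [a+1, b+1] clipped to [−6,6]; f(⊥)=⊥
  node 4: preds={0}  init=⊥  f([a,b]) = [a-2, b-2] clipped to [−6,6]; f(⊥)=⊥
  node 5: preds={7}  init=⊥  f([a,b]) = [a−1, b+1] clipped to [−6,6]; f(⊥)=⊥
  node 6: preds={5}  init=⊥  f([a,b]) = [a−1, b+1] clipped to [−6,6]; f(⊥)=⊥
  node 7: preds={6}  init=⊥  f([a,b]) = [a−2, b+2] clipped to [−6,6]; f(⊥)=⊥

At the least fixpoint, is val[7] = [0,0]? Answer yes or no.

Iteration log — 9 steps:
  step 1. node 0  ⊔preds=⊥  new=[2,4]  stable
  step 2. node 1  ⊔preds=⊥  new=⊥  stable
  step 3. node 2  ⊔preds=[2,4]  new=[-6,4]  old=[-6,1]  +wl: 
  step 4. node 3  ⊔preds=⊥  new=⊥  stable
  step 5. node 4  ⊔preds=[2,4]  new=[0,2]  old=⊥  +wl: 3
  step 6. node 5  ⊔preds=⊥  new=⊥  stable
  step 7. node 6  ⊔preds=⊥  new=⊥  stable
  step 8. node 7  ⊔preds=⊥  new=⊥  stable
  step 9. node 3  ⊔preds=[0,2]  new=[1,3]  old=⊥  +wl: 

Least fixpoint reached:
  node 0: [2,4]
  node 1: ⊥
  node 2: [-6,4]
  node 3: [1,3]
  node 4: [0,2]
  node 5: ⊥
  node 6: ⊥
  node 7: ⊥

no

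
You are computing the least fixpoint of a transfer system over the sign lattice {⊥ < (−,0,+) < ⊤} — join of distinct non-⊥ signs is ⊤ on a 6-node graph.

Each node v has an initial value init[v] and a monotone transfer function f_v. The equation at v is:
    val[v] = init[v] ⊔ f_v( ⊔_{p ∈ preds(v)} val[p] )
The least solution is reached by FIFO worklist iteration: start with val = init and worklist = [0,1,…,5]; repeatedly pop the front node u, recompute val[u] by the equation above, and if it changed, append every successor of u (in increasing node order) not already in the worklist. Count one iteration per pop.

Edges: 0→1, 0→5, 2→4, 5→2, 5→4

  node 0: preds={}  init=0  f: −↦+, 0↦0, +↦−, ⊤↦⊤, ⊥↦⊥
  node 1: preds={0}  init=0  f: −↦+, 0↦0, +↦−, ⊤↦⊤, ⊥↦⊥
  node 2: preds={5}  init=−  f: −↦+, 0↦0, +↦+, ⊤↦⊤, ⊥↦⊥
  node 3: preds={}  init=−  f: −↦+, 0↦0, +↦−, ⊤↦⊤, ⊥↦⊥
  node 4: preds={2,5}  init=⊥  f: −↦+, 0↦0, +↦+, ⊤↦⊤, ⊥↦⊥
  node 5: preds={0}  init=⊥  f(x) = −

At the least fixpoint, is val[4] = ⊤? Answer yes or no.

Worklist (8 pops):
  #1 pop 0: in=⊥ → 0 (no change)
  #2 pop 1: in=0 → 0 (no change)
  #3 pop 2: in=⊥ → − (no change)
  #4 pop 3: in=⊥ → − (no change)
  #5 pop 4: in=− → + (was ⊥); enqueue []
  #6 pop 5: in=0 → − (was ⊥); enqueue [2,4]
  #7 pop 2: in=− → ⊤ (was −); enqueue []
  #8 pop 4: in=⊤ → ⊤ (was +); enqueue []

Fixpoint:
  val[0] = 0
  val[1] = 0
  val[2] = ⊤
  val[3] = −
  val[4] = ⊤
  val[5] = −

yes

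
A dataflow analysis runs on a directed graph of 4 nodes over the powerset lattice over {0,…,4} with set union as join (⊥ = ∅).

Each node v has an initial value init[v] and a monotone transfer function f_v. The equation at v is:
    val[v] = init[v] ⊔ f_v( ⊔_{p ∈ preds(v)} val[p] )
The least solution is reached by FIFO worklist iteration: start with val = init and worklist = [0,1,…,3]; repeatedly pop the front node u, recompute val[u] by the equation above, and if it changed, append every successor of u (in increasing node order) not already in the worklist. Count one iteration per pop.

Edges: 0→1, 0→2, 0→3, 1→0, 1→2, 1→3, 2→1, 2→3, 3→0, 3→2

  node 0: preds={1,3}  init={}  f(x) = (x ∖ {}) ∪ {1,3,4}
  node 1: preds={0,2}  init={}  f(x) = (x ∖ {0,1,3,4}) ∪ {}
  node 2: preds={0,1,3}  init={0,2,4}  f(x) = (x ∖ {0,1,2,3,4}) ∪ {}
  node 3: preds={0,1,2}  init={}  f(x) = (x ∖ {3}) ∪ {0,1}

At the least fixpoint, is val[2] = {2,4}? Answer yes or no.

Worklist (8 pops):
  #1 pop 0: in={} → {1,3,4} (was {}); enqueue []
  #2 pop 1: in={0,1,2,3,4} → {2} (was {}); enqueue [0]
  #3 pop 2: in={1,2,3,4} → {0,2,4} (no change)
  #4 pop 3: in={0,1,2,3,4} → {0,1,2,4} (was {}); enqueue [2]
  #5 pop 0: in={0,1,2,4} → {0,1,2,3,4} (was {1,3,4}); enqueue [1,3]
  #6 pop 2: in={0,1,2,3,4} → {0,2,4} (no change)
  #7 pop 1: in={0,1,2,3,4} → {2} (no change)
  #8 pop 3: in={0,1,2,3,4} → {0,1,2,4} (no change)

Fixpoint:
  val[0] = {0,1,2,3,4}
  val[1] = {2}
  val[2] = {0,2,4}
  val[3] = {0,1,2,4}

no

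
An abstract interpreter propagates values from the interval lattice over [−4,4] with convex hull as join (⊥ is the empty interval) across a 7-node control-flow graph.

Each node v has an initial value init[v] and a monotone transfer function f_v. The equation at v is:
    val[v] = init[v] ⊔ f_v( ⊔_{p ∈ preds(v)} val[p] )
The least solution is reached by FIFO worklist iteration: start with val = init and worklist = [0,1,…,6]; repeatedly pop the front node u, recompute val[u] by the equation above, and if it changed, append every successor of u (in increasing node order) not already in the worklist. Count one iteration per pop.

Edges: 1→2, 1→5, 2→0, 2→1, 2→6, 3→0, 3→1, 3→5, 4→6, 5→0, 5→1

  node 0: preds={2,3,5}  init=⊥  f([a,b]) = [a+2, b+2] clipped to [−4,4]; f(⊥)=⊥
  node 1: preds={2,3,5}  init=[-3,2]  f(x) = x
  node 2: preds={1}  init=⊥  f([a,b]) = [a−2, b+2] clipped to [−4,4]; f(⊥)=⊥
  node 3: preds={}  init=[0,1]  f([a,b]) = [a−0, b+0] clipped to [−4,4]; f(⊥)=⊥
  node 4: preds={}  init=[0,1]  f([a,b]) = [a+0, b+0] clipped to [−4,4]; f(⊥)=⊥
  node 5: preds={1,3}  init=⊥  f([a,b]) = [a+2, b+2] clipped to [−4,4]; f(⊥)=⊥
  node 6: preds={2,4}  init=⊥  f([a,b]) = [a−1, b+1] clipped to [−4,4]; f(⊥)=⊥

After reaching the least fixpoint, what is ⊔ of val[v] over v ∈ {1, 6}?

Iteration log — 13 steps:
  step 1. node 0  ⊔preds=[0,1]  new=[2,3]  old=⊥  +wl: 
  step 2. node 1  ⊔preds=[0,1]  new=[-3,2]  stable
  step 3. node 2  ⊔preds=[-3,2]  new=[-4,4]  old=⊥  +wl: 0,1
  step 4. node 3  ⊔preds=⊥  new=[0,1]  stable
  step 5. node 4  ⊔preds=⊥  new=[0,1]  stable
  step 6. node 5  ⊔preds=[-3,2]  new=[-1,4]  old=⊥  +wl: 
  step 7. node 6  ⊔preds=[-4,4]  new=[-4,4]  old=⊥  +wl: 
  step 8. node 0  ⊔preds=[-4,4]  new=[-2,4]  old=[2,3]  +wl: 
  step 9. node 1  ⊔preds=[-4,4]  new=[-4,4]  old=[-3,2]  +wl: 2,5
  step 10. node 2  ⊔preds=[-4,4]  new=[-4,4]  stable
  step 11. node 5  ⊔preds=[-4,4]  new=[-2,4]  old=[-1,4]  +wl: 0,1
  step 12. node 0  ⊔preds=[-4,4]  new=[-2,4]  stable
  step 13. node 1  ⊔preds=[-4,4]  new=[-4,4]  stable

Least fixpoint reached:
  node 0: [-2,4]
  node 1: [-4,4]
  node 2: [-4,4]
  node 3: [0,1]
  node 4: [0,1]
  node 5: [-2,4]
  node 6: [-4,4]

[-4,4]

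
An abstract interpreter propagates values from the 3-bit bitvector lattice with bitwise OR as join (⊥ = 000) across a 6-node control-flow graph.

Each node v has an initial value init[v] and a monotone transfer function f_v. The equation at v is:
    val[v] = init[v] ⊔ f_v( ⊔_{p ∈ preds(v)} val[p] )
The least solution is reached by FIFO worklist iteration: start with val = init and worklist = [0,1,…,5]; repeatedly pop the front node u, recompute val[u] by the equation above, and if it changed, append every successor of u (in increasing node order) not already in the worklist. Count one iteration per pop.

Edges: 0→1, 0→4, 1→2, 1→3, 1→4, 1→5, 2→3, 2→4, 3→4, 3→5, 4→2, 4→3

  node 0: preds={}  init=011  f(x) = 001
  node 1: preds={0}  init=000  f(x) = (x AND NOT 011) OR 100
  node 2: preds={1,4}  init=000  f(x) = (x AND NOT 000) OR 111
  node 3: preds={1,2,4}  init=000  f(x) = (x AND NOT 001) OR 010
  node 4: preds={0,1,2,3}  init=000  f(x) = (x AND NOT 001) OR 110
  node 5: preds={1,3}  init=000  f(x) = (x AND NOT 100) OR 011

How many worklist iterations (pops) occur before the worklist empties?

8

Trace (8 dequeues):
  [1] u=0 | in 000 | out 011 | ==
  [2] u=1 | in 011 | out 100 | prev 000 | push {}
  [3] u=2 | in 100 | out 111 | prev 000 | push {}
  [4] u=3 | in 111 | out 110 | prev 000 | push {}
  [5] u=4 | in 111 | out 110 | prev 000 | push {2,3}
  [6] u=5 | in 110 | out 011 | prev 000 | push {}
  [7] u=2 | in 110 | out 111 | ==
  [8] u=3 | in 111 | out 110 | ==

Converged values:
  [0] 011
  [1] 100
  [2] 111
  [3] 110
  [4] 110
  [5] 011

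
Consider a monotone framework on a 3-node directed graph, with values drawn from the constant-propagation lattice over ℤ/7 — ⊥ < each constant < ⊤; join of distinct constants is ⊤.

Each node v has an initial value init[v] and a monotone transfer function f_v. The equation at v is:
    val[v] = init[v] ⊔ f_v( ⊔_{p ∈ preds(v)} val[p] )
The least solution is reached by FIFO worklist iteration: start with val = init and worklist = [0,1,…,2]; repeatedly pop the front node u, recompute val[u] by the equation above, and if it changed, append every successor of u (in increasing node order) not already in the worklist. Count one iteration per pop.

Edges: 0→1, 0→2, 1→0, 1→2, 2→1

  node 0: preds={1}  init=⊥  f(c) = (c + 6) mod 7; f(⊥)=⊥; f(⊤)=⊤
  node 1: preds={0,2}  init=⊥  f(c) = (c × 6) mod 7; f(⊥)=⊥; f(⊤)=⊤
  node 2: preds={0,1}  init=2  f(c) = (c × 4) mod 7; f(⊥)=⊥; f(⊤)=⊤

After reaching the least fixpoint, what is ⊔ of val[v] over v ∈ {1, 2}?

Iteration log — 9 steps:
  step 1. node 0  ⊔preds=⊥  new=⊥  stable
  step 2. node 1  ⊔preds=2  new=5  old=⊥  +wl: 0
  step 3. node 2  ⊔preds=5  new=⊤  old=2  +wl: 1
  step 4. node 0  ⊔preds=5  new=4  old=⊥  +wl: 2
  step 5. node 1  ⊔preds=⊤  new=⊤  old=5  +wl: 0
  step 6. node 2  ⊔preds=⊤  new=⊤  stable
  step 7. node 0  ⊔preds=⊤  new=⊤  old=4  +wl: 1,2
  step 8. node 1  ⊔preds=⊤  new=⊤  stable
  step 9. node 2  ⊔preds=⊤  new=⊤  stable

Least fixpoint reached:
  node 0: ⊤
  node 1: ⊤
  node 2: ⊤

⊤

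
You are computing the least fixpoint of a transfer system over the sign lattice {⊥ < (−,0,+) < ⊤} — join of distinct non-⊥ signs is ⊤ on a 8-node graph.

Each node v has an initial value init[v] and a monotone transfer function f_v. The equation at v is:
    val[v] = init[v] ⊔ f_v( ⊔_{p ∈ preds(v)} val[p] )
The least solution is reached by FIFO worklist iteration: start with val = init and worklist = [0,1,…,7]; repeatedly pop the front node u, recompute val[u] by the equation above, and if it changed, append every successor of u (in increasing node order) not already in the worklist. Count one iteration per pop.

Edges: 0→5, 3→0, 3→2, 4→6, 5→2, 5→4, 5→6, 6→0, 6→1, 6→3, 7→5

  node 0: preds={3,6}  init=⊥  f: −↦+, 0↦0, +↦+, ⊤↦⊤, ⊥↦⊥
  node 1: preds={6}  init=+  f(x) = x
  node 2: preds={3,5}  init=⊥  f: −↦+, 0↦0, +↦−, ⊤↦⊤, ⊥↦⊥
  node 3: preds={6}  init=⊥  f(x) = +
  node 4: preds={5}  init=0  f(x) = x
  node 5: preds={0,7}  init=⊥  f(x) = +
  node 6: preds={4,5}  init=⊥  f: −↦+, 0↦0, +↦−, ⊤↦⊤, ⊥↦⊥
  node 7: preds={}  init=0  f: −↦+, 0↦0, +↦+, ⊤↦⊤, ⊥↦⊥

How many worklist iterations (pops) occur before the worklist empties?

15

Iteration log — 15 steps:
  step 1. node 0  ⊔preds=⊥  new=⊥  stable
  step 2. node 1  ⊔preds=⊥  new=+  stable
  step 3. node 2  ⊔preds=⊥  new=⊥  stable
  step 4. node 3  ⊔preds=⊥  new=+  old=⊥  +wl: 0,2
  step 5. node 4  ⊔preds=⊥  new=0  stable
  step 6. node 5  ⊔preds=0  new=+  old=⊥  +wl: 4
  step 7. node 6  ⊔preds=⊤  new=⊤  old=⊥  +wl: 1,3
  step 8. node 7  ⊔preds=⊥  new=0  stable
  step 9. node 0  ⊔preds=⊤  new=⊤  old=⊥  +wl: 5
  step 10. node 2  ⊔preds=+  new=−  old=⊥  +wl: 
  step 11. node 4  ⊔preds=+  new=⊤  old=0  +wl: 6
  step 12. node 1  ⊔preds=⊤  new=⊤  old=+  +wl: 
  step 13. node 3  ⊔preds=⊤  new=+  stable
  step 14. node 5  ⊔preds=⊤  new=+  stable
  step 15. node 6  ⊔preds=⊤  new=⊤  stable

Least fixpoint reached:
  node 0: ⊤
  node 1: ⊤
  node 2: −
  node 3: +
  node 4: ⊤
  node 5: +
  node 6: ⊤
  node 7: 0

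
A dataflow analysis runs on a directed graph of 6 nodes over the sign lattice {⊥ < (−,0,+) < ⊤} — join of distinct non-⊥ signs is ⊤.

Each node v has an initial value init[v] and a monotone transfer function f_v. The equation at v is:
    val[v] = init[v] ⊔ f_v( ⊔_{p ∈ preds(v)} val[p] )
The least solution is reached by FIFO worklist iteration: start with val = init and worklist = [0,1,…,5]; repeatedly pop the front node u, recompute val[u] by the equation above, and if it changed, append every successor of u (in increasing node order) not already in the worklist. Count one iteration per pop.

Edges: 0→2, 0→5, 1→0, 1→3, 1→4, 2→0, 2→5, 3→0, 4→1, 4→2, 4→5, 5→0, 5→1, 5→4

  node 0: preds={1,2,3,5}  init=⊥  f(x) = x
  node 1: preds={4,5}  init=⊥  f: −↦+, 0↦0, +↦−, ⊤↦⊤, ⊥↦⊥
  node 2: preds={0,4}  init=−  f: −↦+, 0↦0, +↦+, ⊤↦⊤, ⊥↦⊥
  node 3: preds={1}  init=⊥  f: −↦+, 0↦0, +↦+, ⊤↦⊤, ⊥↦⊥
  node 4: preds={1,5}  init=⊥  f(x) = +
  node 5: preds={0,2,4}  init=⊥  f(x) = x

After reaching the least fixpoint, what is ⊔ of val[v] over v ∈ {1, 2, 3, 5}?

Worklist (14 pops):
  #1 pop 0: in=− → − (was ⊥); enqueue []
  #2 pop 1: in=⊥ → ⊥ (no change)
  #3 pop 2: in=− → ⊤ (was −); enqueue [0]
  #4 pop 3: in=⊥ → ⊥ (no change)
  #5 pop 4: in=⊥ → + (was ⊥); enqueue [1,2]
  #6 pop 5: in=⊤ → ⊤ (was ⊥); enqueue [4]
  #7 pop 0: in=⊤ → ⊤ (was −); enqueue [5]
  #8 pop 1: in=⊤ → ⊤ (was ⊥); enqueue [0,3]
  #9 pop 2: in=⊤ → ⊤ (no change)
  #10 pop 4: in=⊤ → + (no change)
  #11 pop 5: in=⊤ → ⊤ (no change)
  #12 pop 0: in=⊤ → ⊤ (no change)
  #13 pop 3: in=⊤ → ⊤ (was ⊥); enqueue [0]
  #14 pop 0: in=⊤ → ⊤ (no change)

Fixpoint:
  val[0] = ⊤
  val[1] = ⊤
  val[2] = ⊤
  val[3] = ⊤
  val[4] = +
  val[5] = ⊤

⊤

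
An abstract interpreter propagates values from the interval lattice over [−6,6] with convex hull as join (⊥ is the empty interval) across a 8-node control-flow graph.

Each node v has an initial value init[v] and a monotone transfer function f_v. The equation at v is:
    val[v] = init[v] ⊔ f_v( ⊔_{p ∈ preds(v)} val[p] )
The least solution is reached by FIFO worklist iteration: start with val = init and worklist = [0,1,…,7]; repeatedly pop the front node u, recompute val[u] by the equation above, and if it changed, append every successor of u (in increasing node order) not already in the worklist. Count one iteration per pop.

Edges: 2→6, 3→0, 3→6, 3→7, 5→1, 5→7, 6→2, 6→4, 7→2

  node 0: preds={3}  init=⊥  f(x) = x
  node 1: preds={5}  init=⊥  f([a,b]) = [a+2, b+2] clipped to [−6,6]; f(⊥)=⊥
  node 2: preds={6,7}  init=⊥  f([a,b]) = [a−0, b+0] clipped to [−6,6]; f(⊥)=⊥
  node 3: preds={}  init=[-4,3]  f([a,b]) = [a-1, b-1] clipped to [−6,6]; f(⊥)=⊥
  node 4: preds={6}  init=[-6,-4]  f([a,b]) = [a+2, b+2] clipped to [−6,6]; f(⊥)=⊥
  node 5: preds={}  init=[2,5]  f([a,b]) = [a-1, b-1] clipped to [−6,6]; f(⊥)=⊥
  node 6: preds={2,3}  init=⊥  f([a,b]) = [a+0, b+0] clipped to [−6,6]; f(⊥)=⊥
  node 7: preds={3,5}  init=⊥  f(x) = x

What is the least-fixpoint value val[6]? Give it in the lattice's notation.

[-4,5]

Iteration log — 13 steps:
  step 1. node 0  ⊔preds=[-4,3]  new=[-4,3]  old=⊥  +wl: 
  step 2. node 1  ⊔preds=[2,5]  new=[4,6]  old=⊥  +wl: 
  step 3. node 2  ⊔preds=⊥  new=⊥  stable
  step 4. node 3  ⊔preds=⊥  new=[-4,3]  stable
  step 5. node 4  ⊔preds=⊥  new=[-6,-4]  stable
  step 6. node 5  ⊔preds=⊥  new=[2,5]  stable
  step 7. node 6  ⊔preds=[-4,3]  new=[-4,3]  old=⊥  +wl: 2,4
  step 8. node 7  ⊔preds=[-4,5]  new=[-4,5]  old=⊥  +wl: 
  step 9. node 2  ⊔preds=[-4,5]  new=[-4,5]  old=⊥  +wl: 6
  step 10. node 4  ⊔preds=[-4,3]  new=[-6,5]  old=[-6,-4]  +wl: 
  step 11. node 6  ⊔preds=[-4,5]  new=[-4,5]  old=[-4,3]  +wl: 2,4
  step 12. node 2  ⊔preds=[-4,5]  new=[-4,5]  stable
  step 13. node 4  ⊔preds=[-4,5]  new=[-6,6]  old=[-6,5]  +wl: 

Least fixpoint reached:
  node 0: [-4,3]
  node 1: [4,6]
  node 2: [-4,5]
  node 3: [-4,3]
  node 4: [-6,6]
  node 5: [2,5]
  node 6: [-4,5]
  node 7: [-4,5]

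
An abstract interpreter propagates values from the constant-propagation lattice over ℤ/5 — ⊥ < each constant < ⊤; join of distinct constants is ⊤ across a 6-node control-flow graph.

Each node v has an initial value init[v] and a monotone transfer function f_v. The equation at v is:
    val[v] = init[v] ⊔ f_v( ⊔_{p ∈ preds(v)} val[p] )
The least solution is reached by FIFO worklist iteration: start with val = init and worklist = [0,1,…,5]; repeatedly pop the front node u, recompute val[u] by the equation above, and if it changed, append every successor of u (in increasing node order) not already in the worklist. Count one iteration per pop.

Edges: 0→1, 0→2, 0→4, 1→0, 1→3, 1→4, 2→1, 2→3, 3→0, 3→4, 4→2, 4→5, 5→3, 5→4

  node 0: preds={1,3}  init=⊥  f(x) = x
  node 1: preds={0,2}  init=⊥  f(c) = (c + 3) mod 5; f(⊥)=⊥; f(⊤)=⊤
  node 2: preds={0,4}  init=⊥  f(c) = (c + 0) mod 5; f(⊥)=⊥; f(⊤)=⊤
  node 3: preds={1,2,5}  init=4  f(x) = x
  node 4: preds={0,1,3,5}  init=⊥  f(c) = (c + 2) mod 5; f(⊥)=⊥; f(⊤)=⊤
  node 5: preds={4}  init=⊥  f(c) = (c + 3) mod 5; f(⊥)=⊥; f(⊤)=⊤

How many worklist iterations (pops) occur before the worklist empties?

13

Iteration log — 13 steps:
  step 1. node 0  ⊔preds=4  new=4  old=⊥  +wl: 
  step 2. node 1  ⊔preds=4  new=2  old=⊥  +wl: 0
  step 3. node 2  ⊔preds=4  new=4  old=⊥  +wl: 1
  step 4. node 3  ⊔preds=⊤  new=⊤  old=4  +wl: 
  step 5. node 4  ⊔preds=⊤  new=⊤  old=⊥  +wl: 2
  step 6. node 5  ⊔preds=⊤  new=⊤  old=⊥  +wl: 3,4
  step 7. node 0  ⊔preds=⊤  new=⊤  old=4  +wl: 
  step 8. node 1  ⊔preds=⊤  new=⊤  old=2  +wl: 0
  step 9. node 2  ⊔preds=⊤  new=⊤  old=4  +wl: 1
  step 10. node 3  ⊔preds=⊤  new=⊤  stable
  step 11. node 4  ⊔preds=⊤  new=⊤  stable
  step 12. node 0  ⊔preds=⊤  new=⊤  stable
  step 13. node 1  ⊔preds=⊤  new=⊤  stable

Least fixpoint reached:
  node 0: ⊤
  node 1: ⊤
  node 2: ⊤
  node 3: ⊤
  node 4: ⊤
  node 5: ⊤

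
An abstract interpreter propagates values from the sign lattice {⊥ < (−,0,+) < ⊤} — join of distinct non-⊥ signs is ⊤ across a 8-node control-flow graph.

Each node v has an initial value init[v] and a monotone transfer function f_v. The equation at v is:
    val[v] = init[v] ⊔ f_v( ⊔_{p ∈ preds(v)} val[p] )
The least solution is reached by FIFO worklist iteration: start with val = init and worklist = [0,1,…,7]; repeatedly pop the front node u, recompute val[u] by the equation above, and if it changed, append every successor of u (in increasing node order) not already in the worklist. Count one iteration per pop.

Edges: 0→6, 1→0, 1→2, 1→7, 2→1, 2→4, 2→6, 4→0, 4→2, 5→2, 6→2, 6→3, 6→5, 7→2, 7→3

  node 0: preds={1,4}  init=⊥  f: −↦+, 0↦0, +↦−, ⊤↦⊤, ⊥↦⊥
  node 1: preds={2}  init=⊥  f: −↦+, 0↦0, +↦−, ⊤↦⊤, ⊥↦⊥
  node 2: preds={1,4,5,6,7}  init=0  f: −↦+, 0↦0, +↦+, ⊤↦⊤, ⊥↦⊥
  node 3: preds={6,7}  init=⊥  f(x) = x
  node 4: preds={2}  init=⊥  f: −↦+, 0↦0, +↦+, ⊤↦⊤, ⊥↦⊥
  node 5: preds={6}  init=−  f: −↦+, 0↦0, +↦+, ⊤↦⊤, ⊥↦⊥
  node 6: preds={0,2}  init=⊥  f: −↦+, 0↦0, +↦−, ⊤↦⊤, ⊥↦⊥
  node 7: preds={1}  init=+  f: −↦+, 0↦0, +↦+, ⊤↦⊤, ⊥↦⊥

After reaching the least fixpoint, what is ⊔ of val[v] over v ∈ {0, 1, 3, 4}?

⊤

Trace (17 dequeues):
  [1] u=0 | in ⊥ | out ⊥ | ==
  [2] u=1 | in 0 | out 0 | prev ⊥ | push {0}
  [3] u=2 | in ⊤ | out ⊤ | prev 0 | push {1}
  [4] u=3 | in + | out + | prev ⊥ | push {}
  [5] u=4 | in ⊤ | out ⊤ | prev ⊥ | push {2}
  [6] u=5 | in ⊥ | out − | ==
  [7] u=6 | in ⊤ | out ⊤ | prev ⊥ | push {3,5}
  [8] u=7 | in 0 | out ⊤ | prev + | push {}
  [9] u=0 | in ⊤ | out ⊤ | prev ⊥ | push {6}
  [10] u=1 | in ⊤ | out ⊤ | prev 0 | push {0,7}
  [11] u=2 | in ⊤ | out ⊤ | ==
  [12] u=3 | in ⊤ | out ⊤ | prev + | push {}
  [13] u=5 | in ⊤ | out ⊤ | prev − | push {2}
  [14] u=6 | in ⊤ | out ⊤ | ==
  [15] u=0 | in ⊤ | out ⊤ | ==
  [16] u=7 | in ⊤ | out ⊤ | ==
  [17] u=2 | in ⊤ | out ⊤ | ==

Converged values:
  [0] ⊤
  [1] ⊤
  [2] ⊤
  [3] ⊤
  [4] ⊤
  [5] ⊤
  [6] ⊤
  [7] ⊤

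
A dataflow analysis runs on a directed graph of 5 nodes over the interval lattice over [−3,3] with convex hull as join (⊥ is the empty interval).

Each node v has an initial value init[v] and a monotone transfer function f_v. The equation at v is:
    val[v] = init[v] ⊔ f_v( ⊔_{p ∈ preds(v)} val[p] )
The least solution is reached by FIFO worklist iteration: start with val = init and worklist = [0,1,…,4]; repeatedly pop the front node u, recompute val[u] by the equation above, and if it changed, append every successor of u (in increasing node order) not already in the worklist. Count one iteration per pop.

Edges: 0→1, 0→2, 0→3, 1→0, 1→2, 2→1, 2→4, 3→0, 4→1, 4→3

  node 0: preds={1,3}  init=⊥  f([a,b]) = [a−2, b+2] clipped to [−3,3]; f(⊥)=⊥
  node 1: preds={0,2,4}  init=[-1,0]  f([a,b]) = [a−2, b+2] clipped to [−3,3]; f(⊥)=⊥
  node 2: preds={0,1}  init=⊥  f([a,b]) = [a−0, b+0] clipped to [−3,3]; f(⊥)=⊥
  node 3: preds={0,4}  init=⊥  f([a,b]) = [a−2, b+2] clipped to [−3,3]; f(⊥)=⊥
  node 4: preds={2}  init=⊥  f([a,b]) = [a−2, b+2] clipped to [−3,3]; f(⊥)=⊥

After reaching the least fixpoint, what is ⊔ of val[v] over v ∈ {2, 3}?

[-3,3]

Trace (9 dequeues):
  [1] u=0 | in [-1,0] | out [-3,2] | prev ⊥ | push {}
  [2] u=1 | in [-3,2] | out [-3,3] | prev [-1,0] | push {0}
  [3] u=2 | in [-3,3] | out [-3,3] | prev ⊥ | push {1}
  [4] u=3 | in [-3,2] | out [-3,3] | prev ⊥ | push {}
  [5] u=4 | in [-3,3] | out [-3,3] | prev ⊥ | push {3}
  [6] u=0 | in [-3,3] | out [-3,3] | prev [-3,2] | push {2}
  [7] u=1 | in [-3,3] | out [-3,3] | ==
  [8] u=3 | in [-3,3] | out [-3,3] | ==
  [9] u=2 | in [-3,3] | out [-3,3] | ==

Converged values:
  [0] [-3,3]
  [1] [-3,3]
  [2] [-3,3]
  [3] [-3,3]
  [4] [-3,3]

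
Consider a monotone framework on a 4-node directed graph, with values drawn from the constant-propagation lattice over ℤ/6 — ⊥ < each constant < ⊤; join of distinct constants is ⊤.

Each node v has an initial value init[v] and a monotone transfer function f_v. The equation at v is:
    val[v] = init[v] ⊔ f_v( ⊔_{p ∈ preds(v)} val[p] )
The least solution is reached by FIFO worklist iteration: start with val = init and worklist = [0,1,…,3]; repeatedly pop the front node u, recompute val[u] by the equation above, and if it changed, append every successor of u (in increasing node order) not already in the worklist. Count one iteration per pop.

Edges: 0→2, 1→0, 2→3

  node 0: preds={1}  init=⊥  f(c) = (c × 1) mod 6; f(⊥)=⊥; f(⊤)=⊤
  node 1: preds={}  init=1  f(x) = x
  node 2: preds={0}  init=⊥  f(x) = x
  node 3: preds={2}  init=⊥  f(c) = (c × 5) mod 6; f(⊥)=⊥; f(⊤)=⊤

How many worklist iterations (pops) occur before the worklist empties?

Trace (4 dequeues):
  [1] u=0 | in 1 | out 1 | prev ⊥ | push {}
  [2] u=1 | in ⊥ | out 1 | ==
  [3] u=2 | in 1 | out 1 | prev ⊥ | push {}
  [4] u=3 | in 1 | out 5 | prev ⊥ | push {}

Converged values:
  [0] 1
  [1] 1
  [2] 1
  [3] 5

4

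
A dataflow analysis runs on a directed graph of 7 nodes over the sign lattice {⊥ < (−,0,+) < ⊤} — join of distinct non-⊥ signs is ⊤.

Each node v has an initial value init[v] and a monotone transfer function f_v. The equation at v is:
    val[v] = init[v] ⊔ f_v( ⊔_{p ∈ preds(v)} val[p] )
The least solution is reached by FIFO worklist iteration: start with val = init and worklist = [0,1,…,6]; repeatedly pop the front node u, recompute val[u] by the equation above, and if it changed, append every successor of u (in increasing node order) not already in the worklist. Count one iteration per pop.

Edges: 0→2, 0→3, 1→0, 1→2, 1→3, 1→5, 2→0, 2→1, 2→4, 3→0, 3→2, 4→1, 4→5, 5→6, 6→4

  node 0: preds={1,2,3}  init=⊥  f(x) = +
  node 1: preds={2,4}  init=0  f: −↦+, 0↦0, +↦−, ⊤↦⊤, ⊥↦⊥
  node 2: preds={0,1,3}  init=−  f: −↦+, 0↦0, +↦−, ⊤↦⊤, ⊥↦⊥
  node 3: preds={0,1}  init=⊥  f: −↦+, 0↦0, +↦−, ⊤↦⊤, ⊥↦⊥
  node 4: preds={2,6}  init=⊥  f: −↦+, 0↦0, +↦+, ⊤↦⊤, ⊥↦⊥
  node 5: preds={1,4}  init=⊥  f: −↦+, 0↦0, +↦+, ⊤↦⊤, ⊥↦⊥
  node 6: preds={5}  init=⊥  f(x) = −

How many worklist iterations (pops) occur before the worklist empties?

Worklist (11 pops):
  #1 pop 0: in=⊤ → + (was ⊥); enqueue []
  #2 pop 1: in=− → ⊤ (was 0); enqueue [0]
  #3 pop 2: in=⊤ → ⊤ (was −); enqueue [1]
  #4 pop 3: in=⊤ → ⊤ (was ⊥); enqueue [2]
  #5 pop 4: in=⊤ → ⊤ (was ⊥); enqueue []
  #6 pop 5: in=⊤ → ⊤ (was ⊥); enqueue []
  #7 pop 6: in=⊤ → − (was ⊥); enqueue [4]
  #8 pop 0: in=⊤ → + (no change)
  #9 pop 1: in=⊤ → ⊤ (no change)
  #10 pop 2: in=⊤ → ⊤ (no change)
  #11 pop 4: in=⊤ → ⊤ (no change)

Fixpoint:
  val[0] = +
  val[1] = ⊤
  val[2] = ⊤
  val[3] = ⊤
  val[4] = ⊤
  val[5] = ⊤
  val[6] = −

11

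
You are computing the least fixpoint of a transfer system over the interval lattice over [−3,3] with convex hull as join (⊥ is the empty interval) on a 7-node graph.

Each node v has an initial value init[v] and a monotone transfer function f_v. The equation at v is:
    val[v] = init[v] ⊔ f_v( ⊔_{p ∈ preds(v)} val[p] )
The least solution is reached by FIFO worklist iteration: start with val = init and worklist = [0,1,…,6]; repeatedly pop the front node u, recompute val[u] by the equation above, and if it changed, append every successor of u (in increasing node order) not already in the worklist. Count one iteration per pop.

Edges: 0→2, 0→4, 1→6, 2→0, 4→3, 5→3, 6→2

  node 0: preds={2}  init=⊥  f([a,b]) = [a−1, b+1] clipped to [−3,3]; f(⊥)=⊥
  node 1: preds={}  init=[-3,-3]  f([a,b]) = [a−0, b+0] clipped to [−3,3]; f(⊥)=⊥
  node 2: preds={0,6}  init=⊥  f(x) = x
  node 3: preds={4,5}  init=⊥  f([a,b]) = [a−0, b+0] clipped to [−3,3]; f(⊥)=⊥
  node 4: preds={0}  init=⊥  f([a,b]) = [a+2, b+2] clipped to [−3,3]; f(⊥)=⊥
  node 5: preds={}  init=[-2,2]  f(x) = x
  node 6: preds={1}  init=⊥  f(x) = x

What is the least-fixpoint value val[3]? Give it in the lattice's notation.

Iteration log — 31 steps:
  step 1. node 0  ⊔preds=⊥  new=⊥  stable
  step 2. node 1  ⊔preds=⊥  new=[-3,-3]  stable
  step 3. node 2  ⊔preds=⊥  new=⊥  stable
  step 4. node 3  ⊔preds=[-2,2]  new=[-2,2]  old=⊥  +wl: 
  step 5. node 4  ⊔preds=⊥  new=⊥  stable
  step 6. node 5  ⊔preds=⊥  new=[-2,2]  stable
  step 7. node 6  ⊔preds=[-3,-3]  new=[-3,-3]  old=⊥  +wl: 2
  step 8. node 2  ⊔preds=[-3,-3]  new=[-3,-3]  old=⊥  +wl: 0
  step 9. node 0  ⊔preds=[-3,-3]  new=[-3,-2]  old=⊥  +wl: 2,4
  step 10. node 2  ⊔preds=[-3,-2]  new=[-3,-2]  old=[-3,-3]  +wl: 0
  step 11. node 4  ⊔preds=[-3,-2]  new=[-1,0]  old=⊥  +wl: 3
  step 12. node 0  ⊔preds=[-3,-2]  new=[-3,-1]  old=[-3,-2]  +wl: 2,4
  step 13. node 3  ⊔preds=[-2,2]  new=[-2,2]  stable
  step 14. node 2  ⊔preds=[-3,-1]  new=[-3,-1]  old=[-3,-2]  +wl: 0
  step 15. node 4  ⊔preds=[-3,-1]  new=[-1,1]  old=[-1,0]  +wl: 3
  step 16. node 0  ⊔preds=[-3,-1]  new=[-3,0]  old=[-3,-1]  +wl: 2,4
  step 17. node 3  ⊔preds=[-2,2]  new=[-2,2]  stable
  step 18. node 2  ⊔preds=[-3,0]  new=[-3,0]  old=[-3,-1]  +wl: 0
  step 19. node 4  ⊔preds=[-3,0]  new=[-1,2]  old=[-1,1]  +wl: 3
  step 20. node 0  ⊔preds=[-3,0]  new=[-3,1]  old=[-3,0]  +wl: 2,4
  step 21. node 3  ⊔preds=[-2,2]  new=[-2,2]  stable
  step 22. node 2  ⊔preds=[-3,1]  new=[-3,1]  old=[-3,0]  +wl: 0
  step 23. node 4  ⊔preds=[-3,1]  new=[-1,3]  old=[-1,2]  +wl: 3
  step 24. node 0  ⊔preds=[-3,1]  new=[-3,2]  old=[-3,1]  +wl: 2,4
  step 25. node 3  ⊔preds=[-2,3]  new=[-2,3]  old=[-2,2]  +wl: 
  step 26. node 2  ⊔preds=[-3,2]  new=[-3,2]  old=[-3,1]  +wl: 0
  step 27. node 4  ⊔preds=[-3,2]  new=[-1,3]  stable
  step 28. node 0  ⊔preds=[-3,2]  new=[-3,3]  old=[-3,2]  +wl: 2,4
  step 29. node 2  ⊔preds=[-3,3]  new=[-3,3]  old=[-3,2]  +wl: 0
  step 30. node 4  ⊔preds=[-3,3]  new=[-1,3]  stable
  step 31. node 0  ⊔preds=[-3,3]  new=[-3,3]  stable

Least fixpoint reached:
  node 0: [-3,3]
  node 1: [-3,-3]
  node 2: [-3,3]
  node 3: [-2,3]
  node 4: [-1,3]
  node 5: [-2,2]
  node 6: [-3,-3]

[-2,3]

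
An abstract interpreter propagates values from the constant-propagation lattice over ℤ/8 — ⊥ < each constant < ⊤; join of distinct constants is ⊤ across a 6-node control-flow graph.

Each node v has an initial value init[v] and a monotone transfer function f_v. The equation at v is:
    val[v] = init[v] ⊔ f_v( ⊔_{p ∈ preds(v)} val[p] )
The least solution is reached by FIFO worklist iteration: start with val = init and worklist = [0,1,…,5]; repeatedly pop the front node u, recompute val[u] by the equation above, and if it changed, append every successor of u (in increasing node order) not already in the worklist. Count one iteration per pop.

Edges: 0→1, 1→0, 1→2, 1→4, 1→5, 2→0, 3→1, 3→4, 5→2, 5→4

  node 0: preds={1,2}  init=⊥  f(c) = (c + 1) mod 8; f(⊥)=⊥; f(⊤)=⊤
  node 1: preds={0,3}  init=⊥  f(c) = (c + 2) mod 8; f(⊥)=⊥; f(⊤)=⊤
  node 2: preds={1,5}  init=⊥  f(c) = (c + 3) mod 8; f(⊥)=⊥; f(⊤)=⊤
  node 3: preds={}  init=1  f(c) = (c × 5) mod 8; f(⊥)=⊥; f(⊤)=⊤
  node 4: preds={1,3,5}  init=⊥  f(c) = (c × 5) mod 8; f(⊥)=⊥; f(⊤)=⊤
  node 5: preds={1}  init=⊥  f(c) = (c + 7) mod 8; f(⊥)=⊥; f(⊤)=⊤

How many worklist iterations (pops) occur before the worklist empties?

Worklist (16 pops):
  #1 pop 0: in=⊥ → ⊥ (no change)
  #2 pop 1: in=1 → 3 (was ⊥); enqueue [0]
  #3 pop 2: in=3 → 6 (was ⊥); enqueue []
  #4 pop 3: in=⊥ → 1 (no change)
  #5 pop 4: in=⊤ → ⊤ (was ⊥); enqueue []
  #6 pop 5: in=3 → 2 (was ⊥); enqueue [2,4]
  #7 pop 0: in=⊤ → ⊤ (was ⊥); enqueue [1]
  #8 pop 2: in=⊤ → ⊤ (was 6); enqueue [0]
  #9 pop 4: in=⊤ → ⊤ (no change)
  #10 pop 1: in=⊤ → ⊤ (was 3); enqueue [2,4,5]
  #11 pop 0: in=⊤ → ⊤ (no change)
  #12 pop 2: in=⊤ → ⊤ (no change)
  #13 pop 4: in=⊤ → ⊤ (no change)
  #14 pop 5: in=⊤ → ⊤ (was 2); enqueue [2,4]
  #15 pop 2: in=⊤ → ⊤ (no change)
  #16 pop 4: in=⊤ → ⊤ (no change)

Fixpoint:
  val[0] = ⊤
  val[1] = ⊤
  val[2] = ⊤
  val[3] = 1
  val[4] = ⊤
  val[5] = ⊤

16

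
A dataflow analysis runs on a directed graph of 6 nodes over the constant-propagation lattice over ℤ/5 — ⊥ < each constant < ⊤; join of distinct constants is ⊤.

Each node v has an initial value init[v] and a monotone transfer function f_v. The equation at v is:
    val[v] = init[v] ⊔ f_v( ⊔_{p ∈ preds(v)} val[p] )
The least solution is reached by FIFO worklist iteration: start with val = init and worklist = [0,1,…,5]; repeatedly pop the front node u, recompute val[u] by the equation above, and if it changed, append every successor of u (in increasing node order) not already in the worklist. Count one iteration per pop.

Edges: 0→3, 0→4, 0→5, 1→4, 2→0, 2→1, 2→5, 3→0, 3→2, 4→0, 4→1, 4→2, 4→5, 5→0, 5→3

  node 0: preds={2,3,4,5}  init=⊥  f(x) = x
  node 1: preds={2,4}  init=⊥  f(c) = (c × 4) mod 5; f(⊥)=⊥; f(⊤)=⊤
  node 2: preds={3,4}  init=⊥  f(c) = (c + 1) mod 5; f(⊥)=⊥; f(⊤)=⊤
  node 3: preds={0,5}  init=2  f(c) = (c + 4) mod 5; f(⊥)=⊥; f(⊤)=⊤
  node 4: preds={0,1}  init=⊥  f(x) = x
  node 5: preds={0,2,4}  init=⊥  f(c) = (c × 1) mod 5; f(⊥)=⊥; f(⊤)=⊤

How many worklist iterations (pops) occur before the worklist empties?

Iteration log — 15 steps:
  step 1. node 0  ⊔preds=2  new=2  old=⊥  +wl: 
  step 2. node 1  ⊔preds=⊥  new=⊥  stable
  step 3. node 2  ⊔preds=2  new=3  old=⊥  +wl: 0,1
  step 4. node 3  ⊔preds=2  new=⊤  old=2  +wl: 2
  step 5. node 4  ⊔preds=2  new=2  old=⊥  +wl: 
  step 6. node 5  ⊔preds=⊤  new=⊤  old=⊥  +wl: 3
  step 7. node 0  ⊔preds=⊤  new=⊤  old=2  +wl: 4,5
  step 8. node 1  ⊔preds=⊤  new=⊤  old=⊥  +wl: 
  step 9. node 2  ⊔preds=⊤  new=⊤  old=3  +wl: 0,1
  step 10. node 3  ⊔preds=⊤  new=⊤  stable
  step 11. node 4  ⊔preds=⊤  new=⊤  old=2  +wl: 2
  step 12. node 5  ⊔preds=⊤  new=⊤  stable
  step 13. node 0  ⊔preds=⊤  new=⊤  stable
  step 14. node 1  ⊔preds=⊤  new=⊤  stable
  step 15. node 2  ⊔preds=⊤  new=⊤  stable

Least fixpoint reached:
  node 0: ⊤
  node 1: ⊤
  node 2: ⊤
  node 3: ⊤
  node 4: ⊤
  node 5: ⊤

15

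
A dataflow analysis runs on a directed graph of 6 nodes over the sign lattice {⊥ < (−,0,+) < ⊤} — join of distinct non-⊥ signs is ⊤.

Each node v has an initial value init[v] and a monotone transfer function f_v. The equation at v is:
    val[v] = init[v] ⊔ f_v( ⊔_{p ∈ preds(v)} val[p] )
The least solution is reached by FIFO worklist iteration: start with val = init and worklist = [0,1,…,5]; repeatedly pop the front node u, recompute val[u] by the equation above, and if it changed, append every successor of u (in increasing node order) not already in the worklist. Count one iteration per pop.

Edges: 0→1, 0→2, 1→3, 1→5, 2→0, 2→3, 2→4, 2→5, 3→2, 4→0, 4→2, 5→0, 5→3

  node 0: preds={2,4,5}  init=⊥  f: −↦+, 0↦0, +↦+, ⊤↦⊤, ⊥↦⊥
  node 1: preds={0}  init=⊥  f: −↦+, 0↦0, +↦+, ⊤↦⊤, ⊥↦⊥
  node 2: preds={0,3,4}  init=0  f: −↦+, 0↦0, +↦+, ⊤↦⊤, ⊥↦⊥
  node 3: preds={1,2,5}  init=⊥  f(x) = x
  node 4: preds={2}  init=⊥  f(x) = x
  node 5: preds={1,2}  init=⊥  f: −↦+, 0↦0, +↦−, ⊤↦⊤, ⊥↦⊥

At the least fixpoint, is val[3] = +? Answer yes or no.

no

Worklist (9 pops):
  #1 pop 0: in=0 → 0 (was ⊥); enqueue []
  #2 pop 1: in=0 → 0 (was ⊥); enqueue []
  #3 pop 2: in=0 → 0 (no change)
  #4 pop 3: in=0 → 0 (was ⊥); enqueue [2]
  #5 pop 4: in=0 → 0 (was ⊥); enqueue [0]
  #6 pop 5: in=0 → 0 (was ⊥); enqueue [3]
  #7 pop 2: in=0 → 0 (no change)
  #8 pop 0: in=0 → 0 (no change)
  #9 pop 3: in=0 → 0 (no change)

Fixpoint:
  val[0] = 0
  val[1] = 0
  val[2] = 0
  val[3] = 0
  val[4] = 0
  val[5] = 0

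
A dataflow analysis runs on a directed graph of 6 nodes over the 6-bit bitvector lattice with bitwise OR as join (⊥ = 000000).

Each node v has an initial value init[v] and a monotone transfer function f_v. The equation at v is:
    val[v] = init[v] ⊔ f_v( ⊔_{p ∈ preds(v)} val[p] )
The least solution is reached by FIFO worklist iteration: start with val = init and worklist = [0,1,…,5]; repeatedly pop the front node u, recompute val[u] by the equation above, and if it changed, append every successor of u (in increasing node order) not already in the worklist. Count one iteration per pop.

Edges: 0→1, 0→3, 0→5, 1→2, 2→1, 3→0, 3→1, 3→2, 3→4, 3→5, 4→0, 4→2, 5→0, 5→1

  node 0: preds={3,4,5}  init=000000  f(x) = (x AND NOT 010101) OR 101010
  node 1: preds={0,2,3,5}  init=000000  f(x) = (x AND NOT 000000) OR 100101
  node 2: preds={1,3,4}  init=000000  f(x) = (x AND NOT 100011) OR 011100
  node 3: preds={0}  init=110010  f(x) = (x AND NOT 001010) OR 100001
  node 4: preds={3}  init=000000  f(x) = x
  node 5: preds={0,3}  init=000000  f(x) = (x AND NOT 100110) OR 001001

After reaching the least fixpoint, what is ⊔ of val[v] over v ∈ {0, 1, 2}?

Worklist (9 pops):
  #1 pop 0: in=110010 → 101010 (was 000000); enqueue []
  #2 pop 1: in=111010 → 111111 (was 000000); enqueue []
  #3 pop 2: in=111111 → 011100 (was 000000); enqueue [1]
  #4 pop 3: in=101010 → 110011 (was 110010); enqueue [0,2]
  #5 pop 4: in=110011 → 110011 (was 000000); enqueue []
  #6 pop 5: in=111011 → 011001 (was 000000); enqueue []
  #7 pop 1: in=111111 → 111111 (no change)
  #8 pop 0: in=111011 → 101010 (no change)
  #9 pop 2: in=111111 → 011100 (no change)

Fixpoint:
  val[0] = 101010
  val[1] = 111111
  val[2] = 011100
  val[3] = 110011
  val[4] = 110011
  val[5] = 011001

111111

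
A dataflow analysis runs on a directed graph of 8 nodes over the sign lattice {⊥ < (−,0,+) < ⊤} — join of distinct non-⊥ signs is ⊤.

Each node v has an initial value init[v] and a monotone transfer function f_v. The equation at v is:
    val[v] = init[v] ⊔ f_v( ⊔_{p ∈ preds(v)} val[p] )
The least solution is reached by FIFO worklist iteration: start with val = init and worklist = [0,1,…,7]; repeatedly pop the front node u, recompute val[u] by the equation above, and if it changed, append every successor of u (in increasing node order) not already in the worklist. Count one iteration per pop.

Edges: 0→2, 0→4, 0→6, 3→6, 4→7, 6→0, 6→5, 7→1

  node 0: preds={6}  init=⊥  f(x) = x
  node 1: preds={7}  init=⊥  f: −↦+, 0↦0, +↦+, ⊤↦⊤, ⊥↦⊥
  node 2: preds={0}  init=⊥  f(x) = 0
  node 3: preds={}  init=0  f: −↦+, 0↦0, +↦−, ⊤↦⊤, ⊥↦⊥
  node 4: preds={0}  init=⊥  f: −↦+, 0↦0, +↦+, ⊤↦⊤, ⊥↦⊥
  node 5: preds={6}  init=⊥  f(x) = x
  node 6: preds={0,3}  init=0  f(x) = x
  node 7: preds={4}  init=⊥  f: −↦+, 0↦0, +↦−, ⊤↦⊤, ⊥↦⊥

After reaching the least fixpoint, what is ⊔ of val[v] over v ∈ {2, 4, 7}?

Iteration log — 9 steps:
  step 1. node 0  ⊔preds=0  new=0  old=⊥  +wl: 
  step 2. node 1  ⊔preds=⊥  new=⊥  stable
  step 3. node 2  ⊔preds=0  new=0  old=⊥  +wl: 
  step 4. node 3  ⊔preds=⊥  new=0  stable
  step 5. node 4  ⊔preds=0  new=0  old=⊥  +wl: 
  step 6. node 5  ⊔preds=0  new=0  old=⊥  +wl: 
  step 7. node 6  ⊔preds=0  new=0  stable
  step 8. node 7  ⊔preds=0  new=0  old=⊥  +wl: 1
  step 9. node 1  ⊔preds=0  new=0  old=⊥  +wl: 

Least fixpoint reached:
  node 0: 0
  node 1: 0
  node 2: 0
  node 3: 0
  node 4: 0
  node 5: 0
  node 6: 0
  node 7: 0

0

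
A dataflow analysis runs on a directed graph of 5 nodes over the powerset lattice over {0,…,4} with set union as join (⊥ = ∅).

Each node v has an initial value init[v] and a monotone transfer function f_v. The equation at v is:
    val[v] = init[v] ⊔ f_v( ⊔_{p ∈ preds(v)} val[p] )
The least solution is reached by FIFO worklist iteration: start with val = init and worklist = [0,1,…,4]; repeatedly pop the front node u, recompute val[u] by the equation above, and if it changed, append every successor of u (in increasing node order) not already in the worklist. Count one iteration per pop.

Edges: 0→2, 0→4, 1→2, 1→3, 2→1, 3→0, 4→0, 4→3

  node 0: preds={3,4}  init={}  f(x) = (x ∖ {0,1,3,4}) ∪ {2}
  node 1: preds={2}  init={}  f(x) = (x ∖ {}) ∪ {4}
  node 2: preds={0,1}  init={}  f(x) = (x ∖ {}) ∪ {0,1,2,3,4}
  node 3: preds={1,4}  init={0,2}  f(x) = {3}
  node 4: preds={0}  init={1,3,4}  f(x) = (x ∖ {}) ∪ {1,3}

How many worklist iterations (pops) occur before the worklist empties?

9

Trace (9 dequeues):
  [1] u=0 | in {0,1,2,3,4} | out {2} | prev {} | push {}
  [2] u=1 | in {} | out {4} | prev {} | push {}
  [3] u=2 | in {2,4} | out {0,1,2,3,4} | prev {} | push {1}
  [4] u=3 | in {1,3,4} | out {0,2,3} | prev {0,2} | push {0}
  [5] u=4 | in {2} | out {1,2,3,4} | prev {1,3,4} | push {3}
  [6] u=1 | in {0,1,2,3,4} | out {0,1,2,3,4} | prev {4} | push {2}
  [7] u=0 | in {0,1,2,3,4} | out {2} | ==
  [8] u=3 | in {0,1,2,3,4} | out {0,2,3} | ==
  [9] u=2 | in {0,1,2,3,4} | out {0,1,2,3,4} | ==

Converged values:
  [0] {2}
  [1] {0,1,2,3,4}
  [2] {0,1,2,3,4}
  [3] {0,2,3}
  [4] {1,2,3,4}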